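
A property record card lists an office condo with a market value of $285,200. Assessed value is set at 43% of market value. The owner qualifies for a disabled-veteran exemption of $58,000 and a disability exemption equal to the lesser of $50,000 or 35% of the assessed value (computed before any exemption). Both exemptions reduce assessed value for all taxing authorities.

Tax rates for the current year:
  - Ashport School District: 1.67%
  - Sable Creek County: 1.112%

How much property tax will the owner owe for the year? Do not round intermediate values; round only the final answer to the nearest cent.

$604.07

Assessed value = $285,200 × 0.43 = $122,636
Disability exemption = min($50,000, 35% × $122,636) = min($50,000, $42,922.6) = $42,922.6 (percentage binds)
Taxable value = $122,636 − $58,000 − $42,922.6 = $21,713.4
Ashport School District: $21,713.4 × 0.0167 = $362.61378
Sable Creek County: $21,713.4 × 0.01112 = $241.453008
Total = $604.066788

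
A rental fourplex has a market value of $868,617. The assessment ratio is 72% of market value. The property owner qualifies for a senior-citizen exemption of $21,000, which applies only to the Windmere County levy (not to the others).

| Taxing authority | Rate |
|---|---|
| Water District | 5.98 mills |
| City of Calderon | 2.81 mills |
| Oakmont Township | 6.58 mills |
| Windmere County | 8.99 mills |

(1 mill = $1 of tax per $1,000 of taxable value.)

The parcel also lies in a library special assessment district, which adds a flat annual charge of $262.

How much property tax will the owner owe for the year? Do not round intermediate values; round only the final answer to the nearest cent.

$15,308.06

Assessed value = $868,617 × 0.72 = $625,404.24
Water District: $625,404.24 × 0.00598 = $3,739.9173552
City of Calderon: $625,404.24 × 0.00281 = $1,757.3859144
Oakmont Township: $625,404.24 × 0.00658 = $4,115.1598992
Windmere County: ($625,404.24 − $21,000) × 0.00899 = $604,404.24 × 0.00899 = $5,433.5941176
Levies subtotal = $15,046.0572864
Total = $15,046.0572864 + $262 = $15,308.0572864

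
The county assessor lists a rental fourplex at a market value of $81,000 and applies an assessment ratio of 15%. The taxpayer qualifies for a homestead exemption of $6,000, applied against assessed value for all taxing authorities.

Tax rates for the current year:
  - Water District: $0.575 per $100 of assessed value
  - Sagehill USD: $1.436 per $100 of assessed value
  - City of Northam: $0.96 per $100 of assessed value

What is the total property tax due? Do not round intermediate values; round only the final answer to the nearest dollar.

Assessed value = $81,000 × 0.15 = $12,150
Taxable value = $12,150 − $6,000 = $6,150
Water District: $6,150 × 0.00575 = $35.3625
Sagehill USD: $6,150 × 0.01436 = $88.314
City of Northam: $6,150 × 0.0096 = $59.04
Total = $35.3625 + $88.314 + $59.04 = $182.7165

$183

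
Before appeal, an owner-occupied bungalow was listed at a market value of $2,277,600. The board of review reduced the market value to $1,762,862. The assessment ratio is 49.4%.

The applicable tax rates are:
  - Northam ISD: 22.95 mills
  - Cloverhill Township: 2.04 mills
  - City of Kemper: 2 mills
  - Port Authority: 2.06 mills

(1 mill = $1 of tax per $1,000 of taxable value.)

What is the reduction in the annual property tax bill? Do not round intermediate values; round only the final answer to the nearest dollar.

$7,387

Old assessed value = $2,277,600 × 0.494 = $1,125,134.4
New assessed value = $1,762,862 × 0.494 = $870,853.828
Combined rate = 0.02295 + 0.00204 + 0.002 + 0.00206 = 0.02905
Old tax = $1,125,134.4 × 0.02905 = $32,685.15432
New tax = $870,853.828 × 0.02905 = $25,298.3037034
Reduction = $32,685.15432 − $25,298.3037034 = $7,386.8506166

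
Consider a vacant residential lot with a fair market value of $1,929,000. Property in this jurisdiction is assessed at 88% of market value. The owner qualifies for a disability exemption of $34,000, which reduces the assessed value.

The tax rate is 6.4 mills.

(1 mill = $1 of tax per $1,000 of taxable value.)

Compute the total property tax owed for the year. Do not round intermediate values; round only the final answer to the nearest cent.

$10,646.53

Assessed value = $1,929,000 × 0.88 = $1,697,520
Taxable value = $1,697,520 − $34,000 = $1,663,520
Tax = $1,663,520 × 0.0064 = $10,646.528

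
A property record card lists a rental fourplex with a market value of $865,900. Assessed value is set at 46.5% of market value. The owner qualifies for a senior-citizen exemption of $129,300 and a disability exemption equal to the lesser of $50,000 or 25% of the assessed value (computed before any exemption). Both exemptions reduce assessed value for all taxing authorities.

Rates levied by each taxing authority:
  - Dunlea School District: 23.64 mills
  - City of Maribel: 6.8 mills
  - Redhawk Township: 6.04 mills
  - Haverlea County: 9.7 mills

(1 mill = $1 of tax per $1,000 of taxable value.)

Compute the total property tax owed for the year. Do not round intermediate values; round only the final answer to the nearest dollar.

Assessed value = $865,900 × 0.465 = $402,643.5
Disability exemption = min($50,000, 25% × $402,643.5) = min($50,000, $100,660.875) = $50,000 (dollar cap binds)
Taxable value = $402,643.5 − $129,300 − $50,000 = $223,343.5
Dunlea School District: $223,343.5 × 0.02364 = $5,279.84034
City of Maribel: $223,343.5 × 0.0068 = $1,518.7358
Redhawk Township: $223,343.5 × 0.00604 = $1,348.99474
Haverlea County: $223,343.5 × 0.0097 = $2,166.43195
Total = $10,314.00283

$10,314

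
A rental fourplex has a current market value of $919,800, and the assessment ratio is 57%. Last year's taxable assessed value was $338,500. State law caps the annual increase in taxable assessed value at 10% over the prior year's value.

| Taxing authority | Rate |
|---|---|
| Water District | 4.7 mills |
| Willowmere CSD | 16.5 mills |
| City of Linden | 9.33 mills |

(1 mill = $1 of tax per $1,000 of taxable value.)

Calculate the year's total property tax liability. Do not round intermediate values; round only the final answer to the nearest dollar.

Uncapped assessed value = $919,800 × 0.57 = $524,286
Cap limit = $338,500 × 1.1 = $372,350
Taxable assessed value = min($524,286, $372,350) = $372,350 (cap binds)
Water District: $372,350 × 0.0047 = $1,750.045
Willowmere CSD: $372,350 × 0.0165 = $6,143.775
City of Linden: $372,350 × 0.00933 = $3,474.0255
Total = $11,367.8455

$11,368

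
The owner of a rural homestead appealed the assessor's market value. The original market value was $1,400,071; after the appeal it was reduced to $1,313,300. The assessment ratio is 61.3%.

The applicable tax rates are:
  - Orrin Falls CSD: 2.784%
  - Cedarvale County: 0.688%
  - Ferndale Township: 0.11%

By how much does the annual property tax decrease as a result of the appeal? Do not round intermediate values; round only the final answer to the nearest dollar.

Old assessed value = $1,400,071 × 0.613 = $858,243.523
New assessed value = $1,313,300 × 0.613 = $805,052.9
Combined rate = 0.02784 + 0.00688 + 0.0011 = 0.03582
Old tax = $858,243.523 × 0.03582 = $30,742.28299386
New tax = $805,052.9 × 0.03582 = $28,836.994878
Reduction = $30,742.28299386 − $28,836.994878 = $1,905.28811586

$1,905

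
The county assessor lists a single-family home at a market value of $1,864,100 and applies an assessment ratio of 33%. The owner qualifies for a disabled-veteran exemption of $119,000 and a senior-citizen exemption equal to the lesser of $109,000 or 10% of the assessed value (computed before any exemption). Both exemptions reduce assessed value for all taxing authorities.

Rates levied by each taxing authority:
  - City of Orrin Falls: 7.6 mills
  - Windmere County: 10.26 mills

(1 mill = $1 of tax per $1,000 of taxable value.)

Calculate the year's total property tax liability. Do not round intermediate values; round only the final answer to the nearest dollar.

Assessed value = $1,864,100 × 0.33 = $615,153
Senior-citizen exemption = min($109,000, 10% × $615,153) = min($109,000, $61,515.3) = $61,515.3 (percentage binds)
Taxable value = $615,153 − $119,000 − $61,515.3 = $434,637.7
City of Orrin Falls: $434,637.7 × 0.0076 = $3,303.24652
Windmere County: $434,637.7 × 0.01026 = $4,459.382802
Total = $7,762.629322

$7,763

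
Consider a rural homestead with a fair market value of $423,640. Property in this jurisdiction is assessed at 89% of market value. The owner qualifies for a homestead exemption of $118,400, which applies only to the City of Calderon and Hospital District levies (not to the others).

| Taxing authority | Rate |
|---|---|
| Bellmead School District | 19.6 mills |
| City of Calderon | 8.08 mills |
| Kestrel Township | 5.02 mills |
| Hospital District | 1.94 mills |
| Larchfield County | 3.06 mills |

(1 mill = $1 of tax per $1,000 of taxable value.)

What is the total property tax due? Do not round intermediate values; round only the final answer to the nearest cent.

Assessed value = $423,640 × 0.89 = $377,039.6
Bellmead School District: $377,039.6 × 0.0196 = $7,389.97616
City of Calderon: ($377,039.6 − $118,400) × 0.00808 = $258,639.6 × 0.00808 = $2,089.807968
Kestrel Township: $377,039.6 × 0.00502 = $1,892.738792
Hospital District: ($377,039.6 − $118,400) × 0.00194 = $258,639.6 × 0.00194 = $501.760824
Larchfield County: $377,039.6 × 0.00306 = $1,153.741176
Total = $13,028.02492

$13,028.02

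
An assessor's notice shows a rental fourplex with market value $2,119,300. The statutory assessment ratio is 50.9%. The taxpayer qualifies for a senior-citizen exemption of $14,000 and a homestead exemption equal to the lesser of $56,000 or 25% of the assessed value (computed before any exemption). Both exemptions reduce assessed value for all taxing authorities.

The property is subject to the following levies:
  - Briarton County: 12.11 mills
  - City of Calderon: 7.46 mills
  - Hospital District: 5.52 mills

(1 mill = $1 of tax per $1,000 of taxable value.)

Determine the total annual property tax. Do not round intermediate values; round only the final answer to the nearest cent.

Assessed value = $2,119,300 × 0.509 = $1,078,723.7
Homestead exemption = min($56,000, 25% × $1,078,723.7) = min($56,000, $269,680.925) = $56,000 (dollar cap binds)
Taxable value = $1,078,723.7 − $14,000 − $56,000 = $1,008,723.7
Briarton County: $1,008,723.7 × 0.01211 = $12,215.644007
City of Calderon: $1,008,723.7 × 0.00746 = $7,525.078802
Hospital District: $1,008,723.7 × 0.00552 = $5,568.154824
Total = $25,308.877633

$25,308.88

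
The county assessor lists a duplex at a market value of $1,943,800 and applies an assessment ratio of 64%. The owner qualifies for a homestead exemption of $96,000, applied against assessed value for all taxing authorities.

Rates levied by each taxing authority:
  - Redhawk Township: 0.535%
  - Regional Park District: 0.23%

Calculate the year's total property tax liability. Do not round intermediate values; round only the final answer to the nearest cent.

$8,782.44

Assessed value = $1,943,800 × 0.64 = $1,244,032
Taxable value = $1,244,032 − $96,000 = $1,148,032
Redhawk Township: $1,148,032 × 0.00535 = $6,141.9712
Regional Park District: $1,148,032 × 0.0023 = $2,640.4736
Total = $6,141.9712 + $2,640.4736 = $8,782.4448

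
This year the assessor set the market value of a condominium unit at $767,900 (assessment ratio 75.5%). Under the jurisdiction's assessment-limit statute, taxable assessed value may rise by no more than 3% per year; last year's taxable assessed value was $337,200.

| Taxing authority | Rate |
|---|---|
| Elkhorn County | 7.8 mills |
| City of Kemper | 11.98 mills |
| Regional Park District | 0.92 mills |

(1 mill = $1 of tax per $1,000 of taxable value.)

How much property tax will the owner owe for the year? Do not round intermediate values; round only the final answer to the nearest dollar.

$7,189

Uncapped assessed value = $767,900 × 0.755 = $579,764.5
Cap limit = $337,200 × 1.03 = $347,316
Taxable assessed value = min($579,764.5, $347,316) = $347,316 (cap binds)
Elkhorn County: $347,316 × 0.0078 = $2,709.0648
City of Kemper: $347,316 × 0.01198 = $4,160.84568
Regional Park District: $347,316 × 0.00092 = $319.53072
Total = $7,189.4412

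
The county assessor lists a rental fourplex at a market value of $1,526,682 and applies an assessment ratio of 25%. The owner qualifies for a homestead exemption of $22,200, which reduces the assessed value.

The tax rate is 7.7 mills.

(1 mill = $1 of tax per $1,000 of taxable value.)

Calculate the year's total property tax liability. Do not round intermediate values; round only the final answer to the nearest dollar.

$2,768

Assessed value = $1,526,682 × 0.25 = $381,670.5
Taxable value = $381,670.5 − $22,200 = $359,470.5
Tax = $359,470.5 × 0.0077 = $2,767.92285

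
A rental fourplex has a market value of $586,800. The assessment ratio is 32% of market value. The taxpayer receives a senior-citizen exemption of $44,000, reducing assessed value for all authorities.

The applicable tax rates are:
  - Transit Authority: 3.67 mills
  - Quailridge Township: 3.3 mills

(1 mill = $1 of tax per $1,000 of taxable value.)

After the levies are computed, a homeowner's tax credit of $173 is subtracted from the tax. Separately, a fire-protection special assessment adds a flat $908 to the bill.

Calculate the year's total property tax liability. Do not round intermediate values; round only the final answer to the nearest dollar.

Assessed value = $586,800 × 0.32 = $187,776
Taxable value = $187,776 − $44,000 = $143,776
Transit Authority: $143,776 × 0.00367 = $527.65792
Quailridge Township: $143,776 × 0.0033 = $474.4608
Levies subtotal = $1,002.11872
After credit = $1,002.11872 − $173 = $829.11872
Total = $829.11872 + $908 = $1,737.11872

$1,737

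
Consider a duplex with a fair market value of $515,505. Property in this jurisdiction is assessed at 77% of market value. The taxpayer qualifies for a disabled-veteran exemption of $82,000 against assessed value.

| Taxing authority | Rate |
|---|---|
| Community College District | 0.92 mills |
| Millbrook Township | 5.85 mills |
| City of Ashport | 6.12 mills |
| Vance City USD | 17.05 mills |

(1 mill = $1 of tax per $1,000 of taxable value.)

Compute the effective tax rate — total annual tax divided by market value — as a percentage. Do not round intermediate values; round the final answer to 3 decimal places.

Assessed value = $515,505 × 0.77 = $396,938.85
Taxable value = $396,938.85 − $82,000 = $314,938.85
Community College District: $314,938.85 × 0.00092 = $289.743742
Millbrook Township: $314,938.85 × 0.00585 = $1,842.3922725
City of Ashport: $314,938.85 × 0.00612 = $1,927.425762
Vance City USD: $314,938.85 × 0.01705 = $5,369.7073925
Total tax = $9,429.269169
Effective rate = $9,429.269169 ÷ $515,505 = 1.829% of market value

1.829%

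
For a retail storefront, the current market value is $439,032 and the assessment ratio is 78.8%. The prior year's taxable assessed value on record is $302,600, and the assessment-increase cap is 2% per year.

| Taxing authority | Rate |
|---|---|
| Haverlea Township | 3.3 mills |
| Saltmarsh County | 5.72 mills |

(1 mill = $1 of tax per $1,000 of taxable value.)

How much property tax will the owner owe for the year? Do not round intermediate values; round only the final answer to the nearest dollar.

Uncapped assessed value = $439,032 × 0.788 = $345,957.216
Cap limit = $302,600 × 1.02 = $308,652
Taxable assessed value = min($345,957.216, $308,652) = $308,652 (cap binds)
Haverlea Township: $308,652 × 0.0033 = $1,018.5516
Saltmarsh County: $308,652 × 0.00572 = $1,765.48944
Total = $2,784.04104

$2,784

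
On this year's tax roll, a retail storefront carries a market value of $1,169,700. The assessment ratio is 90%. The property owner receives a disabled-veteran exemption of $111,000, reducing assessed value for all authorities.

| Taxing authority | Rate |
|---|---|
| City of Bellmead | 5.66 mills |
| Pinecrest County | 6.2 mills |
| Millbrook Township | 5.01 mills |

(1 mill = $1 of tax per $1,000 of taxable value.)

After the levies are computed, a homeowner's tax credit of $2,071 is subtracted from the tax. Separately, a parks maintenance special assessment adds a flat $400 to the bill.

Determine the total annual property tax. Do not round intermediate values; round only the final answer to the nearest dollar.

$14,216

Assessed value = $1,169,700 × 0.9 = $1,052,730
Taxable value = $1,052,730 − $111,000 = $941,730
City of Bellmead: $941,730 × 0.00566 = $5,330.1918
Pinecrest County: $941,730 × 0.0062 = $5,838.726
Millbrook Township: $941,730 × 0.00501 = $4,718.0673
Levies subtotal = $15,886.9851
After credit = $15,886.9851 − $2,071 = $13,815.9851
Total = $13,815.9851 + $400 = $14,215.9851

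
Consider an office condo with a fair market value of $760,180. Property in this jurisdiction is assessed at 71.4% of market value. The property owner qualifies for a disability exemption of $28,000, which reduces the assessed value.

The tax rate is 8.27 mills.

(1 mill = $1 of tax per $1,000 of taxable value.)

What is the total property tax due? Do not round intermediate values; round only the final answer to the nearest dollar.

Assessed value = $760,180 × 0.714 = $542,768.52
Taxable value = $542,768.52 − $28,000 = $514,768.52
Tax = $514,768.52 × 0.00827 = $4,257.1356604

$4,257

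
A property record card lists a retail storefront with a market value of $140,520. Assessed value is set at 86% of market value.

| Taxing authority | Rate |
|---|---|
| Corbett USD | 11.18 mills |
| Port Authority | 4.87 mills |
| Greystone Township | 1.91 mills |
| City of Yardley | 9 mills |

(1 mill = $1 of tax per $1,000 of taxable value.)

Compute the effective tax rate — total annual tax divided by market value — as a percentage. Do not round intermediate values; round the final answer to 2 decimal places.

2.32%

Assessed value = $140,520 × 0.86 = $120,847.2
Corbett USD: $120,847.2 × 0.01118 = $1,351.071696
Port Authority: $120,847.2 × 0.00487 = $588.525864
Greystone Township: $120,847.2 × 0.00191 = $230.818152
City of Yardley: $120,847.2 × 0.009 = $1,087.6248
Total tax = $3,258.040512
Effective rate = $3,258.040512 ÷ $140,520 = 2.32% of market value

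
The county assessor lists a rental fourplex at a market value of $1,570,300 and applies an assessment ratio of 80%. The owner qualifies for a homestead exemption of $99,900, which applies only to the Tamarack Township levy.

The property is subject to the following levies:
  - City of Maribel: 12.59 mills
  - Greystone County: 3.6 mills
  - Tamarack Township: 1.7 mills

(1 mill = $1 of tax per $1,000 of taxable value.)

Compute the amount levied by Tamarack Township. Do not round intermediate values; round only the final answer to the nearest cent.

Assessed value = $1,570,300 × 0.8 = $1,256,240
Tamarack Township taxable value = $1,256,240 − $99,900 = $1,156,340
Tamarack Township levy = $1,156,340 × 0.0017 = $1,965.778

$1,965.78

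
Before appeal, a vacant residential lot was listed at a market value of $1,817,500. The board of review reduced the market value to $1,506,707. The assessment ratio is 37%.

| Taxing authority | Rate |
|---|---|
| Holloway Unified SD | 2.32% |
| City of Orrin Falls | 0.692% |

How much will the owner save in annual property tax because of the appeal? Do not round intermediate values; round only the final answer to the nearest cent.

Old assessed value = $1,817,500 × 0.37 = $672,475
New assessed value = $1,506,707 × 0.37 = $557,481.59
Combined rate = 0.0232 + 0.00692 = 0.03012
Old tax = $672,475 × 0.03012 = $20,254.947
New tax = $557,481.59 × 0.03012 = $16,791.3454908
Reduction = $20,254.947 − $16,791.3454908 = $3,463.6015092

$3,463.60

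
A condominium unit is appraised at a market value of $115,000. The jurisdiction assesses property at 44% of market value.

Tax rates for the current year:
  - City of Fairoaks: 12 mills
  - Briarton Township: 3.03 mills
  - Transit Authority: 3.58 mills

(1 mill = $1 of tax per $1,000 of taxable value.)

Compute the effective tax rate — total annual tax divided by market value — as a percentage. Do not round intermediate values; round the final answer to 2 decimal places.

0.82%

Assessed value = $115,000 × 0.44 = $50,600
City of Fairoaks: $50,600 × 0.012 = $607.2
Briarton Township: $50,600 × 0.00303 = $153.318
Transit Authority: $50,600 × 0.00358 = $181.148
Total tax = $941.666
Effective rate = $941.666 ÷ $115,000 = 0.82% of market value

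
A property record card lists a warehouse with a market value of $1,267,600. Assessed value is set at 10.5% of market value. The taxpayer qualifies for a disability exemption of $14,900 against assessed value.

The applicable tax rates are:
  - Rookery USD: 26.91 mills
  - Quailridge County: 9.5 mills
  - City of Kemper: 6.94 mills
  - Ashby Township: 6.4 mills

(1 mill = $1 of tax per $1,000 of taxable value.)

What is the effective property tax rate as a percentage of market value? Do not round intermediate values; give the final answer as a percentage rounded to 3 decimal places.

0.464%

Assessed value = $1,267,600 × 0.105 = $133,098
Taxable value = $133,098 − $14,900 = $118,198
Rookery USD: $118,198 × 0.02691 = $3,180.70818
Quailridge County: $118,198 × 0.0095 = $1,122.881
City of Kemper: $118,198 × 0.00694 = $820.29412
Ashby Township: $118,198 × 0.0064 = $756.4672
Total tax = $5,880.3505
Effective rate = $5,880.3505 ÷ $1,267,600 = 0.464% of market value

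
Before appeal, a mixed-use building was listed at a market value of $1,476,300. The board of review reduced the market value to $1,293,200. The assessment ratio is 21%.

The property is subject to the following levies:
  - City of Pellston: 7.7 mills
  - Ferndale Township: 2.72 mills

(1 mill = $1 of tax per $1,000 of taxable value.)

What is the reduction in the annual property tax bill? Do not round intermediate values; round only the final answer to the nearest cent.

$400.66

Old assessed value = $1,476,300 × 0.21 = $310,023
New assessed value = $1,293,200 × 0.21 = $271,572
Combined rate = 0.0077 + 0.00272 = 0.01042
Old tax = $310,023 × 0.01042 = $3,230.43966
New tax = $271,572 × 0.01042 = $2,829.78024
Reduction = $3,230.43966 − $2,829.78024 = $400.65942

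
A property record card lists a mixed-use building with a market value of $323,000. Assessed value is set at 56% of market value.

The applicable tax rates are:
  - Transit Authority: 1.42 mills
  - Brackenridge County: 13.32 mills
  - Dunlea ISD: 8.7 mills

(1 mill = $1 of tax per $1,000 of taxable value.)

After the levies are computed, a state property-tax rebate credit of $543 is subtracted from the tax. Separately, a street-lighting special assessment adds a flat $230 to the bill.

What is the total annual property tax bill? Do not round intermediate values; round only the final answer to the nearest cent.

Assessed value = $323,000 × 0.56 = $180,880
Transit Authority: $180,880 × 0.00142 = $256.8496
Brackenridge County: $180,880 × 0.01332 = $2,409.3216
Dunlea ISD: $180,880 × 0.0087 = $1,573.656
Levies subtotal = $4,239.8272
After credit = $4,239.8272 − $543 = $3,696.8272
Total = $3,696.8272 + $230 = $3,926.8272

$3,926.83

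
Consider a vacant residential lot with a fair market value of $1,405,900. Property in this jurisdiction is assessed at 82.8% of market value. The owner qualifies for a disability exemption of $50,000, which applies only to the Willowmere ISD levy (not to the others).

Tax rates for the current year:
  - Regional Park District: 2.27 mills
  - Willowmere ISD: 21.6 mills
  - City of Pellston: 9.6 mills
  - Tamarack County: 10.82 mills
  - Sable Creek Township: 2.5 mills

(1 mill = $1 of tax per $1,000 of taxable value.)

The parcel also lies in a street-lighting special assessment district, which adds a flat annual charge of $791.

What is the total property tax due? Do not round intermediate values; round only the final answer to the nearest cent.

$54,178.55

Assessed value = $1,405,900 × 0.828 = $1,164,085.2
Regional Park District: $1,164,085.2 × 0.00227 = $2,642.473404
Willowmere ISD: ($1,164,085.2 − $50,000) × 0.0216 = $1,114,085.2 × 0.0216 = $24,064.24032
City of Pellston: $1,164,085.2 × 0.0096 = $11,175.21792
Tamarack County: $1,164,085.2 × 0.01082 = $12,595.401864
Sable Creek Township: $1,164,085.2 × 0.0025 = $2,910.213
Levies subtotal = $53,387.546508
Total = $53,387.546508 + $791 = $54,178.546508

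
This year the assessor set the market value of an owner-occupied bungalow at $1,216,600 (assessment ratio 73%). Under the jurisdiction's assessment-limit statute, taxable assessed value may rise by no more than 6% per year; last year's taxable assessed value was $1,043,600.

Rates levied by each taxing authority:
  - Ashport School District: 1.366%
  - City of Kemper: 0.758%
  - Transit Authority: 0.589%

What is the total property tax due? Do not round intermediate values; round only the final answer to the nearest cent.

$24,094.64

Uncapped assessed value = $1,216,600 × 0.73 = $888,118
Cap limit = $1,043,600 × 1.06 = $1,106,216
Taxable assessed value = min($888,118, $1,106,216) = $888,118 (cap does not bind)
Ashport School District: $888,118 × 0.01366 = $12,131.69188
City of Kemper: $888,118 × 0.00758 = $6,731.93444
Transit Authority: $888,118 × 0.00589 = $5,231.01502
Total = $24,094.64134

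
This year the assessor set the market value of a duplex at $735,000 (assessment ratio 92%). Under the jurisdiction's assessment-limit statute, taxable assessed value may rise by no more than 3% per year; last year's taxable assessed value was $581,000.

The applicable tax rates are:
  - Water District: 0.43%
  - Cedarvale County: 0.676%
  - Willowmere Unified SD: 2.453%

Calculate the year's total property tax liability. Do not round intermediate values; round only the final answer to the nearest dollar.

Uncapped assessed value = $735,000 × 0.92 = $676,200
Cap limit = $581,000 × 1.03 = $598,430
Taxable assessed value = min($676,200, $598,430) = $598,430 (cap binds)
Water District: $598,430 × 0.0043 = $2,573.249
Cedarvale County: $598,430 × 0.00676 = $4,045.3868
Willowmere Unified SD: $598,430 × 0.02453 = $14,679.4879
Total = $21,298.1237

$21,298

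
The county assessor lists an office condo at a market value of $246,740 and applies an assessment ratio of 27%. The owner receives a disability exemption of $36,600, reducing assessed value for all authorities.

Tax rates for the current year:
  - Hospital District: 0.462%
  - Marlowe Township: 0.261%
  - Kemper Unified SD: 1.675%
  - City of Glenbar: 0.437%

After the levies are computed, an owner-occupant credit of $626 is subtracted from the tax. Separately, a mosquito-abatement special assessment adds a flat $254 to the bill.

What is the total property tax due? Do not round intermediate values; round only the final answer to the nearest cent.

$479.06

Assessed value = $246,740 × 0.27 = $66,619.8
Taxable value = $66,619.8 − $36,600 = $30,019.8
Hospital District: $30,019.8 × 0.00462 = $138.691476
Marlowe Township: $30,019.8 × 0.00261 = $78.351678
Kemper Unified SD: $30,019.8 × 0.01675 = $502.83165
City of Glenbar: $30,019.8 × 0.00437 = $131.186526
Levies subtotal = $851.06133
After credit = $851.06133 − $626 = $225.06133
Total = $225.06133 + $254 = $479.06133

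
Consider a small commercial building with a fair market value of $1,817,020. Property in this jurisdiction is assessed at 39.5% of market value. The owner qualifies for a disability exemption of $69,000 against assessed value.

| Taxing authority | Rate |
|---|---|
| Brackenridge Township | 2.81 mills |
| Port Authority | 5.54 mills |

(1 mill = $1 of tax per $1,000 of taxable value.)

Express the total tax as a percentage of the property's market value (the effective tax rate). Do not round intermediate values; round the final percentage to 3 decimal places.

Assessed value = $1,817,020 × 0.395 = $717,722.9
Taxable value = $717,722.9 − $69,000 = $648,722.9
Brackenridge Township: $648,722.9 × 0.00281 = $1,822.911349
Port Authority: $648,722.9 × 0.00554 = $3,593.924866
Total tax = $5,416.836215
Effective rate = $5,416.836215 ÷ $1,817,020 = 0.298% of market value

0.298%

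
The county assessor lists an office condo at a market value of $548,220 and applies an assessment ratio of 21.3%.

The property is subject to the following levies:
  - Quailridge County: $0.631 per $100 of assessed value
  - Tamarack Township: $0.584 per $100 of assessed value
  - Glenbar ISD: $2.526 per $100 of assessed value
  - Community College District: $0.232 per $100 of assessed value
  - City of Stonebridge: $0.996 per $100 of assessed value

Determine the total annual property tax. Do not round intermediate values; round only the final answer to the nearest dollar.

$5,802

Assessed value = $548,220 × 0.213 = $116,770.86
Quailridge County: $116,770.86 × 0.00631 = $736.8241266
Tamarack Township: $116,770.86 × 0.00584 = $681.9418224
Glenbar ISD: $116,770.86 × 0.02526 = $2,949.6319236
Community College District: $116,770.86 × 0.00232 = $270.9083952
City of Stonebridge: $116,770.86 × 0.00996 = $1,163.0377656
Total = $736.8241266 + $681.9418224 + $2,949.6319236 + $270.9083952 + $1,163.0377656 = $5,802.3440334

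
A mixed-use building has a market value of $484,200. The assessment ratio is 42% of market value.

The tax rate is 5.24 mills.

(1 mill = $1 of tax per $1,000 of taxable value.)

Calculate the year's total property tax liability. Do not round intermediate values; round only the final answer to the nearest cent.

Assessed value = $484,200 × 0.42 = $203,364
Tax = $203,364 × 0.00524 = $1,065.62736

$1,065.63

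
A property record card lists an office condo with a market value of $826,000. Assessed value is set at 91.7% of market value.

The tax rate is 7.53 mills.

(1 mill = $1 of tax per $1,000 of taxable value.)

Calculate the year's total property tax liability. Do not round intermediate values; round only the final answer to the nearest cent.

$5,703.54

Assessed value = $826,000 × 0.917 = $757,442
Tax = $757,442 × 0.00753 = $5,703.53826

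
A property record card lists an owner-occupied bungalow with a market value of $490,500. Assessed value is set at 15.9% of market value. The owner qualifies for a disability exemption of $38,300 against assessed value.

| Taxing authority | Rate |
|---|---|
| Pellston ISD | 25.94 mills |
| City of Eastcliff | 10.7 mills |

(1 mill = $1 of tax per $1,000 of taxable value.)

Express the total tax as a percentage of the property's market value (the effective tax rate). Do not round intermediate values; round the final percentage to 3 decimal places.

Assessed value = $490,500 × 0.159 = $77,989.5
Taxable value = $77,989.5 − $38,300 = $39,689.5
Pellston ISD: $39,689.5 × 0.02594 = $1,029.54563
City of Eastcliff: $39,689.5 × 0.0107 = $424.67765
Total tax = $1,454.22328
Effective rate = $1,454.22328 ÷ $490,500 = 0.296% of market value

0.296%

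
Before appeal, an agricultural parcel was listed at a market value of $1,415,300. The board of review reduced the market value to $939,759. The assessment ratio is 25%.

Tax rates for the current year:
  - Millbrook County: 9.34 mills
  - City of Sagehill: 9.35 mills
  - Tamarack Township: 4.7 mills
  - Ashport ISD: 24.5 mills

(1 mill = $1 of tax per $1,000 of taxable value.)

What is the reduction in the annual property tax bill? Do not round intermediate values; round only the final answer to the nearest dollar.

$5,693

Old assessed value = $1,415,300 × 0.25 = $353,825
New assessed value = $939,759 × 0.25 = $234,939.75
Combined rate = 0.00934 + 0.00935 + 0.0047 + 0.0245 = 0.04789
Old tax = $353,825 × 0.04789 = $16,944.67925
New tax = $234,939.75 × 0.04789 = $11,251.2646275
Reduction = $16,944.67925 − $11,251.2646275 = $5,693.4146225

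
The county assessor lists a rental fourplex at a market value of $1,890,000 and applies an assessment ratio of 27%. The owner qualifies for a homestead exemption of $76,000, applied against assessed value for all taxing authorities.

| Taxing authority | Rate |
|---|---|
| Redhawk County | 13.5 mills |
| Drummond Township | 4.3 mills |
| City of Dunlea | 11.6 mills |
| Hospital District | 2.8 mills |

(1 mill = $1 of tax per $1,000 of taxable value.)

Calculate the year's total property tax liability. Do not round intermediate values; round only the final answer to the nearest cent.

Assessed value = $1,890,000 × 0.27 = $510,300
Taxable value = $510,300 − $76,000 = $434,300
Redhawk County: $434,300 × 0.0135 = $5,863.05
Drummond Township: $434,300 × 0.0043 = $1,867.49
City of Dunlea: $434,300 × 0.0116 = $5,037.88
Hospital District: $434,300 × 0.0028 = $1,216.04
Total = $5,863.05 + $1,867.49 + $5,037.88 + $1,216.04 = $13,984.46

$13,984.46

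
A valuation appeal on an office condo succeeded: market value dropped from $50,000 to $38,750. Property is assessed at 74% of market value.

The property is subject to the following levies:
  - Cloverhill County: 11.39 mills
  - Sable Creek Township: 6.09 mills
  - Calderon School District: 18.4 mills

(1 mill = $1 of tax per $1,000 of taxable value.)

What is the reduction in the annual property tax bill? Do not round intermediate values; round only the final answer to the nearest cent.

$298.70

Old assessed value = $50,000 × 0.74 = $37,000
New assessed value = $38,750 × 0.74 = $28,675
Combined rate = 0.01139 + 0.00609 + 0.0184 = 0.03588
Old tax = $37,000 × 0.03588 = $1,327.56
New tax = $28,675 × 0.03588 = $1,028.859
Reduction = $1,327.56 − $1,028.859 = $298.701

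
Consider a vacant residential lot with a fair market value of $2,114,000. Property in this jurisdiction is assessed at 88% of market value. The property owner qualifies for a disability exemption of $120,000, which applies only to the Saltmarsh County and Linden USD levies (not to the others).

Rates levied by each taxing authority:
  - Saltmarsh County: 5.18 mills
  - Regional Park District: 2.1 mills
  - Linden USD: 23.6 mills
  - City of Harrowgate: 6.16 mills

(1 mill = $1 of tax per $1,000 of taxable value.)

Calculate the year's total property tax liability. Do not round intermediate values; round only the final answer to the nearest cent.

$65,452.65

Assessed value = $2,114,000 × 0.88 = $1,860,320
Saltmarsh County: ($1,860,320 − $120,000) × 0.00518 = $1,740,320 × 0.00518 = $9,014.8576
Regional Park District: $1,860,320 × 0.0021 = $3,906.672
Linden USD: ($1,860,320 − $120,000) × 0.0236 = $1,740,320 × 0.0236 = $41,071.552
City of Harrowgate: $1,860,320 × 0.00616 = $11,459.5712
Total = $65,452.6528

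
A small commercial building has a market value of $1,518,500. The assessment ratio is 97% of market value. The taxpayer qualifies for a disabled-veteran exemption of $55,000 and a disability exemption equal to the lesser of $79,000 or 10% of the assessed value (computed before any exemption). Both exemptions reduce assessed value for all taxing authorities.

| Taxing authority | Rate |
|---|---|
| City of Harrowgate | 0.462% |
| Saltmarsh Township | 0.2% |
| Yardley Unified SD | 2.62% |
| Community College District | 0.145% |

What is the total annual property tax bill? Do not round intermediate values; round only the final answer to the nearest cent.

$45,885.65

Assessed value = $1,518,500 × 0.97 = $1,472,945
Disability exemption = min($79,000, 10% × $1,472,945) = min($79,000, $147,294.5) = $79,000 (dollar cap binds)
Taxable value = $1,472,945 − $55,000 − $79,000 = $1,338,945
City of Harrowgate: $1,338,945 × 0.00462 = $6,185.9259
Saltmarsh Township: $1,338,945 × 0.002 = $2,677.89
Yardley Unified SD: $1,338,945 × 0.0262 = $35,080.359
Community College District: $1,338,945 × 0.00145 = $1,941.47025
Total = $45,885.64515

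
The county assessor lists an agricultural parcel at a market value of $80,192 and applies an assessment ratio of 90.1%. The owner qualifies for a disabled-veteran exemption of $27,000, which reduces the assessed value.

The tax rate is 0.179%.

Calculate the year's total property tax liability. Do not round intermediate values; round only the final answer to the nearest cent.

Assessed value = $80,192 × 0.901 = $72,252.992
Taxable value = $72,252.992 − $27,000 = $45,252.992
Tax = $45,252.992 × 0.00179 = $81.00285568

$81.00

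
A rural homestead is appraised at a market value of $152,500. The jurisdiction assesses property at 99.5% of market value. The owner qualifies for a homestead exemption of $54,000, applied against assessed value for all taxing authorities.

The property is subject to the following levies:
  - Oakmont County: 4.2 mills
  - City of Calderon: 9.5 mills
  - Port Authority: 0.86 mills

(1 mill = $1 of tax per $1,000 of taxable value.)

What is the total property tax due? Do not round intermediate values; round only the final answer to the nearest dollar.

$1,423

Assessed value = $152,500 × 0.995 = $151,737.5
Taxable value = $151,737.5 − $54,000 = $97,737.5
Oakmont County: $97,737.5 × 0.0042 = $410.4975
City of Calderon: $97,737.5 × 0.0095 = $928.50625
Port Authority: $97,737.5 × 0.00086 = $84.05425
Total = $410.4975 + $928.50625 + $84.05425 = $1,423.058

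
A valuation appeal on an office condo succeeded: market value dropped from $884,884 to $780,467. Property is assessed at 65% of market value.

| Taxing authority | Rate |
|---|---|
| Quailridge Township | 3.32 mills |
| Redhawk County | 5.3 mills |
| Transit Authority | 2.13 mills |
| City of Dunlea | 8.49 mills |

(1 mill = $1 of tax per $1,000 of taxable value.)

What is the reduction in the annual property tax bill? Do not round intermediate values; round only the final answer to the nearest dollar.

Old assessed value = $884,884 × 0.65 = $575,174.6
New assessed value = $780,467 × 0.65 = $507,303.55
Combined rate = 0.00332 + 0.0053 + 0.00213 + 0.00849 = 0.01924
Old tax = $575,174.6 × 0.01924 = $11,066.359304
New tax = $507,303.55 × 0.01924 = $9,760.520302
Reduction = $11,066.359304 − $9,760.520302 = $1,305.839002

$1,306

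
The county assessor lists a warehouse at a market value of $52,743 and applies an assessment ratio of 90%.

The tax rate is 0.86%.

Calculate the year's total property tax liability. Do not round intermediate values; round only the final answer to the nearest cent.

Assessed value = $52,743 × 0.9 = $47,468.7
Tax = $47,468.7 × 0.0086 = $408.23082

$408.23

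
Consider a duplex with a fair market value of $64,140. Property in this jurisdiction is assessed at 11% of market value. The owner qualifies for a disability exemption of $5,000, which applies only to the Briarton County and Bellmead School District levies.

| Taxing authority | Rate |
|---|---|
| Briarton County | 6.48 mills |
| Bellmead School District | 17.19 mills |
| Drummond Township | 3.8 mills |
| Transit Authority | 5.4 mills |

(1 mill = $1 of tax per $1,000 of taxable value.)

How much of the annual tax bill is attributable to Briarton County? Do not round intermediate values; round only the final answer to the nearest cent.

$13.32

Assessed value = $64,140 × 0.11 = $7,055.4
Briarton County taxable value = $7,055.4 − $5,000 = $2,055.4
Briarton County levy = $2,055.4 × 0.00648 = $13.318992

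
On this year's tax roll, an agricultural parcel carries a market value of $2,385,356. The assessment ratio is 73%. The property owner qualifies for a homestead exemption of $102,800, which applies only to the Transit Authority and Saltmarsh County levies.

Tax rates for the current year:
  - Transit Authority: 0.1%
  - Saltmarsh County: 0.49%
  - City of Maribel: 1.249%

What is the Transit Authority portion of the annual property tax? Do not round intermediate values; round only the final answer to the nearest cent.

Assessed value = $2,385,356 × 0.73 = $1,741,309.88
Transit Authority taxable value = $1,741,309.88 − $102,800 = $1,638,509.88
Transit Authority levy = $1,638,509.88 × 0.001 = $1,638.50988

$1,638.51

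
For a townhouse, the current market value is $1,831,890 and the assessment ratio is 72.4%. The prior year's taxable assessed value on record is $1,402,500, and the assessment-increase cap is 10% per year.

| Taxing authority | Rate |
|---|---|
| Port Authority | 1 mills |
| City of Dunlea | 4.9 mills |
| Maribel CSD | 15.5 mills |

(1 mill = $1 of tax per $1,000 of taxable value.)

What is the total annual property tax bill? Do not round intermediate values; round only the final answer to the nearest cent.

$28,382.57

Uncapped assessed value = $1,831,890 × 0.724 = $1,326,288.36
Cap limit = $1,402,500 × 1.1 = $1,542,750
Taxable assessed value = min($1,326,288.36, $1,542,750) = $1,326,288.36 (cap does not bind)
Port Authority: $1,326,288.36 × 0.001 = $1,326.28836
City of Dunlea: $1,326,288.36 × 0.0049 = $6,498.812964
Maribel CSD: $1,326,288.36 × 0.0155 = $20,557.46958
Total = $28,382.570904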